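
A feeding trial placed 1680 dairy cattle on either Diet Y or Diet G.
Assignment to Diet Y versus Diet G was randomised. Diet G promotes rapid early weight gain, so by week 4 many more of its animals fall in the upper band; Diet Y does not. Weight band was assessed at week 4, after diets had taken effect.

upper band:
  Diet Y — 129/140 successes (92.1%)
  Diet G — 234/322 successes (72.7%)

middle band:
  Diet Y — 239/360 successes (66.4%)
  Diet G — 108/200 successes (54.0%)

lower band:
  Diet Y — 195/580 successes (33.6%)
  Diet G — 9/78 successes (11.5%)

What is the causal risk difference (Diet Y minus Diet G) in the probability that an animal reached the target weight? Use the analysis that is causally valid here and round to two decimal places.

Diet Y is higher inside every week-4 weight band stratum but Diet G is higher in aggregate. Whether to stratify depends on how week-4 weight band relates to the diet.
Stratifying would compare diets among dairy cattle the diets themselves sorted into week-4 weight band groups — a form of selection on an intermediate. The unconditioned pooled rates give the total causal effect.
The causal difference is the pooled difference: 0.521 − 0.585 = -0.064.

-0.06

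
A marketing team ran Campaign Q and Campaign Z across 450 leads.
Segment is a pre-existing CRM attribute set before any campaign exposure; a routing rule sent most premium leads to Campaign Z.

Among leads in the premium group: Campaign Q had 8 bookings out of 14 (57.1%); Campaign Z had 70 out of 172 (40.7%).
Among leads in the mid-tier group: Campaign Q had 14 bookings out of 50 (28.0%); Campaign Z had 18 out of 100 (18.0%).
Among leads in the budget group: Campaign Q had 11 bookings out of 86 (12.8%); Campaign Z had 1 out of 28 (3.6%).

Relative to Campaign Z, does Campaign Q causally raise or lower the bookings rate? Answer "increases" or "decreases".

The stratified and pooled comparisons disagree (Campaign Q wins within each customer segment; Campaign Z wins overall), so the answer turns on the causal role of customer segment.
Customer segment satisfies the back-door criterion: it is not a descendant of the campaign, and it blocks the spurious path from campaign to outcome. Adjusting for it (i.e., using the within-customer segment rates) gives the causal effect.
Within each level — premium: 57.1% vs 40.7%; mid-tier: 28.0% vs 18.0%; budget: 12.8% vs 3.6% — Campaign Q is higher every time.

increases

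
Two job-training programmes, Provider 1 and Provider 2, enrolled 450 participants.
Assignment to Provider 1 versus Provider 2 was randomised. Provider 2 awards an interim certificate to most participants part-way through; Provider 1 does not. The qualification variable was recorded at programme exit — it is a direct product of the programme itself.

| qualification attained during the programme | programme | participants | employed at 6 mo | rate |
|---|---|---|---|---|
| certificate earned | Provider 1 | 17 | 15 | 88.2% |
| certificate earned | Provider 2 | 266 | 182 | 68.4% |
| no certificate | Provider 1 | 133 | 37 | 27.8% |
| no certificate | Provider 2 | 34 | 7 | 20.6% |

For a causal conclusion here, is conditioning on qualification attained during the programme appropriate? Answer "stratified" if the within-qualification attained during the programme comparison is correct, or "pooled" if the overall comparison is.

pooled

Qualification attained during the programme here is a post-treatment variable shaped by the programme; conditioning on it would introduce bias rather than remove it. The overall comparison is the causal one.
Pooled: Provider 1 34.7% vs Provider 2 63.0%; Provider 2 is higher overall.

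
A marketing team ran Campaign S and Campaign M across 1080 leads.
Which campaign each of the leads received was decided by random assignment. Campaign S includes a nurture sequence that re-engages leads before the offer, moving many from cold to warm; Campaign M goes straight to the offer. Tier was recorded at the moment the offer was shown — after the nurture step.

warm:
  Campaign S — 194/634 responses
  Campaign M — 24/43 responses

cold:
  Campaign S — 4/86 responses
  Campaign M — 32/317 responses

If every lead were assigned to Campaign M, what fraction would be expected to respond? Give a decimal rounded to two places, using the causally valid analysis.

0.16

The engagement tier-specific comparison favours Campaign M throughout, but the pooled figures favour Campaign S. The question is whether to condition on engagement tier.
Because the campaign influences engagement tier, engagement tier is a post-treatment mediator, not a confounder. Stratifying on it would bias the estimate; the causal effect is the crude pooled difference.
So P(outcome | do(Campaign M)) is just the pooled rate for Campaign M: 56/360 = 0.156.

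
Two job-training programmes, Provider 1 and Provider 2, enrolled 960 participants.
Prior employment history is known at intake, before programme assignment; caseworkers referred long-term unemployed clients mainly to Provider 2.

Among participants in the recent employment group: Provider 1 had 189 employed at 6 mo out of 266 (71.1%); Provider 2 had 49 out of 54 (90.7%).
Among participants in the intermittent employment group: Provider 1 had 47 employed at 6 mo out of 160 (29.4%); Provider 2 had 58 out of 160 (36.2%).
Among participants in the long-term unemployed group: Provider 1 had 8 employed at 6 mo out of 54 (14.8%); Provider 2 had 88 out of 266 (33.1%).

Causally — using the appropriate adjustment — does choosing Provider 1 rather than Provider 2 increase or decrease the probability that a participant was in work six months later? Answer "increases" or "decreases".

Nothing the programme does changes prior employment history; the imbalance is an allocation artefact. With prior employment history also predicting the outcome, the pooled figure is confounded, and the within-stratum comparison is the causal one.
Within each level — recent employment: 71.1% vs 90.7%; intermittent employment: 29.4% vs 36.2%; long-term unemployed: 14.8% vs 33.1% — Provider 2 is higher every time.

decreases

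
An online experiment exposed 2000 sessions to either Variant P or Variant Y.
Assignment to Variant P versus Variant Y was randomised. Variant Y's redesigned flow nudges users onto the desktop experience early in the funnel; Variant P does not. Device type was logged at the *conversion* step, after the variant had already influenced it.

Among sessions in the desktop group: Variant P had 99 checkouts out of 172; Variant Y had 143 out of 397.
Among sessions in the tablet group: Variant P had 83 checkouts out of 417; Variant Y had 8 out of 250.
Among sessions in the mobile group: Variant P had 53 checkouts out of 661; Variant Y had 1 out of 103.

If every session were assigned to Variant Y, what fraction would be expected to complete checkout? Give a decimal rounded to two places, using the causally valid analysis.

The stratified and pooled comparisons disagree (Variant P wins within each device type; Variant Y wins overall), so the answer turns on the causal role of device type.
Device type here is a post-treatment variable shaped by the variant; conditioning on it would introduce bias rather than remove it. The overall comparison is the causal one.
So P(outcome | do(Variant Y)) is just the pooled rate for Variant Y: 152/750 = 0.203.

0.20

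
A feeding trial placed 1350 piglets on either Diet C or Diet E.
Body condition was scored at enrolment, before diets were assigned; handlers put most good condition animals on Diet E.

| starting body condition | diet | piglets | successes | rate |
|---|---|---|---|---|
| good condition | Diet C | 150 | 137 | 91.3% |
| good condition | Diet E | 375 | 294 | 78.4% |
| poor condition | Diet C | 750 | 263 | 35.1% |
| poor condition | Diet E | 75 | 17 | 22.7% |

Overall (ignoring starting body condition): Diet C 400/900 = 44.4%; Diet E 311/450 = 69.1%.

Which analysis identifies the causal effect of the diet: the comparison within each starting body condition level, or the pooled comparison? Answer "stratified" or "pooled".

stratified

The starting body condition-specific comparison favours Diet C throughout, but the pooled figures favour Diet E. The question is whether to condition on starting body condition.
The imbalance in starting body condition arose from how piglets were allocated, not from anything the diet did; and starting body condition independently affects the outcome. The pooled gap is confounded — condition on starting body condition.
Within each level — good condition: 91.3% vs 78.4%; poor condition: 35.1% vs 22.7% — Diet C is higher every time.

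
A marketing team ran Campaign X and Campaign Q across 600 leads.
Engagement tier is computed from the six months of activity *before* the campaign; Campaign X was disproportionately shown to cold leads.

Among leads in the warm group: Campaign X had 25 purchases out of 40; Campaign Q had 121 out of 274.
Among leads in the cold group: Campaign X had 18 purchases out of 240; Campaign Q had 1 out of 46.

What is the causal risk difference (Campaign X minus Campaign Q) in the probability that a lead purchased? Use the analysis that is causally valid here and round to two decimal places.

Engagement tier is set before the campaign has any effect — it is not caused by the campaign — and it independently drives the outcome. That makes it a confounder, so the causal comparison is within engagement tier levels.
Adjusting over the population distribution of engagement tier: 0.523·(0.625−0.442) + 0.477·(0.075−0.022) = +0.121.

+0.12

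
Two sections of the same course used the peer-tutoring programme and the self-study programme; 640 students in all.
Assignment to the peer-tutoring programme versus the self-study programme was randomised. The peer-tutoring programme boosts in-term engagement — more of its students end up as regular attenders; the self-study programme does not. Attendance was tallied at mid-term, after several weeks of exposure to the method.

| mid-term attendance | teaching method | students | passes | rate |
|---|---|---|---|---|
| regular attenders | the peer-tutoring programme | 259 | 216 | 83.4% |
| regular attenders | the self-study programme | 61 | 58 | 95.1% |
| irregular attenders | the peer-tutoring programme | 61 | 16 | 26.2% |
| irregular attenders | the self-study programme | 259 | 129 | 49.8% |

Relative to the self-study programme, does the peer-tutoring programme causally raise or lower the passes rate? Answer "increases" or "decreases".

The mid-term attendance-specific comparison favours the self-study programme throughout, but the pooled figures favour the peer-tutoring programme. The question is whether to condition on mid-term attendance.
Stratifying would compare teaching methods among students the teaching methods themselves sorted into mid-term attendance groups — a form of selection on an intermediate. The unconditioned pooled rates give the total causal effect.
Pooled: the peer-tutoring programme 72.5% vs the self-study programme 58.4%; the peer-tutoring programme is higher overall.

increases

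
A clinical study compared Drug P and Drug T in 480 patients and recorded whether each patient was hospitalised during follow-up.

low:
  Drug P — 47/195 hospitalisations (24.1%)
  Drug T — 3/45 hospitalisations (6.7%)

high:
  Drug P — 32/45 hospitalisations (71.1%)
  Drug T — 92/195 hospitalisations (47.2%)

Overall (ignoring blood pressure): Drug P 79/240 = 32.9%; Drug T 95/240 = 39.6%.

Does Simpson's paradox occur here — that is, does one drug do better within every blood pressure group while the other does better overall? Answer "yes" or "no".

Within each blood pressure level (low 24.1% vs 6.7%; high 71.1% vs 47.2%), Drug T has the lower rate every time. Pooled: 32.9% vs 39.6% — Drug P has the lower rate overall. The two comparisons disagree.

yes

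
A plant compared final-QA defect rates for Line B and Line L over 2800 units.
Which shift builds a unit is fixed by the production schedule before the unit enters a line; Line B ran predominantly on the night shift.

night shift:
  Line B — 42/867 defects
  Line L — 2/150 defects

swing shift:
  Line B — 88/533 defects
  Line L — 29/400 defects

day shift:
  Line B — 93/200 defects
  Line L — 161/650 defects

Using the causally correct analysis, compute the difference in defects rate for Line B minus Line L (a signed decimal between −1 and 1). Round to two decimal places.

The imbalance in shift arose from how units were allocated, not from anything the line did; and shift independently affects the outcome. The pooled gap is confounded — condition on shift.
Adjusting over the population distribution of shift: 0.363·(0.048−0.013) + 0.333·(0.165−0.072) + 0.304·(0.465−0.248) = +0.110.

+0.11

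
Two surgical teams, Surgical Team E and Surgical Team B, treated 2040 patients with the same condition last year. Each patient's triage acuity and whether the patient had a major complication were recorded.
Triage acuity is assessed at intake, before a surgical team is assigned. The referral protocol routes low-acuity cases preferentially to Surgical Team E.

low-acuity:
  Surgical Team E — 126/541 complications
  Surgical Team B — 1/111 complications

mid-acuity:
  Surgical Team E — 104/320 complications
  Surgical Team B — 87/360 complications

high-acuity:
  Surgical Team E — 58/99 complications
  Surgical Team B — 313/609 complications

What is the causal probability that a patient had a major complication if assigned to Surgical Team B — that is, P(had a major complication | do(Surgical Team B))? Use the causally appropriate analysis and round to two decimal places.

The imbalance in triage acuity arose from how patients were allocated, not from anything the surgical team did; and triage acuity independently affects the outcome. The pooled gap is confounded — condition on triage acuity.
Standardising Surgical Team B to the population triage acuity mix: 0.320·1/111 + 0.333·87/360 + 0.347·313/609 = 0.262.

0.26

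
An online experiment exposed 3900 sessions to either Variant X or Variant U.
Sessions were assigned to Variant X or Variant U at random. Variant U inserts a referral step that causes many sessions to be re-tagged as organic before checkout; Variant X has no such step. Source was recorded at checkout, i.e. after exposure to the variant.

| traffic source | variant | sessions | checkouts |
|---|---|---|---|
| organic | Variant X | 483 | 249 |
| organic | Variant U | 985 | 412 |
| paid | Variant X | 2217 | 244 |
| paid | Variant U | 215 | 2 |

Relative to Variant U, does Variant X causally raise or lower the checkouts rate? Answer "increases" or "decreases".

Traffic source is recorded after the variant and is itself shifted by it — it sits on the causal path from variant to outcome. Conditioning on a mediator would strip out part of the effect we want; the pooled comparison gives the total causal effect.
Pooled: Variant X 18.3% vs Variant U 34.5%; Variant U is higher overall.

decreases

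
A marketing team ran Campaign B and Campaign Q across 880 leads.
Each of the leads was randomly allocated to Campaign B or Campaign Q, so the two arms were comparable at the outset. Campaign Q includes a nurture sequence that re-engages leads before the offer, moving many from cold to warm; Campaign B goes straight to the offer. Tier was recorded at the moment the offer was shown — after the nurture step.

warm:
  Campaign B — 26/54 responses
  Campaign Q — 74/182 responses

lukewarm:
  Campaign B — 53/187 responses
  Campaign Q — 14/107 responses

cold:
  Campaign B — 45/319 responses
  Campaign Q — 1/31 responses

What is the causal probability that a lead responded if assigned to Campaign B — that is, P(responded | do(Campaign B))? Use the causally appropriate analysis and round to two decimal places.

0.22

Within every engagement tier level Campaign B has the higher rate, yet pooled Campaign Q does — Simpson's reversal.
Stratifying would compare campaigns among leads the campaigns themselves sorted into engagement tier groups — a form of selection on an intermediate. The unconditioned pooled rates give the total causal effect.
So P(outcome | do(Campaign B)) is just the pooled rate for Campaign B: 124/560 = 0.221.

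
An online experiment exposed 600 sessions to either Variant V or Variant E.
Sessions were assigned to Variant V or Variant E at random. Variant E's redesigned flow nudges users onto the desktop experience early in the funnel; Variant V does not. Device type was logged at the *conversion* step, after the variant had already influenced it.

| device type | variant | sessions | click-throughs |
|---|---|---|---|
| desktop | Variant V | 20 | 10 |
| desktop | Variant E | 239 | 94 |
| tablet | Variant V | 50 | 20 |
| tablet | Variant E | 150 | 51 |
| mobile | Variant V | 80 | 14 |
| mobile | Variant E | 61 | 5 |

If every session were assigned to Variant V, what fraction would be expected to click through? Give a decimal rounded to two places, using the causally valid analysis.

0.29

Device type is downstream of the variant. One should not condition on a consequence of treatment, so the overall rates are the right comparison.
So P(outcome | do(Variant V)) is just the pooled rate for Variant V: 44/150 = 0.293.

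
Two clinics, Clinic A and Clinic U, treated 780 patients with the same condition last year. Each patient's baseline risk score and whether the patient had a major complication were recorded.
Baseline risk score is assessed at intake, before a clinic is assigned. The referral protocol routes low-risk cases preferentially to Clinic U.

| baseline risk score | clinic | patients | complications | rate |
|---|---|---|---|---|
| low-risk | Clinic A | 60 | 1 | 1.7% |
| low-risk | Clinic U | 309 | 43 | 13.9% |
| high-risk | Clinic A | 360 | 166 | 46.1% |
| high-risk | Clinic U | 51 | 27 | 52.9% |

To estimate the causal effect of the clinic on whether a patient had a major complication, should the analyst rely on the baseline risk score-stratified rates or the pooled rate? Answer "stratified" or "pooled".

Nothing the clinic does changes baseline risk score; the imbalance is an allocation artefact. With baseline risk score also predicting the outcome, the pooled figure is confounded, and the within-stratum comparison is the causal one.
Within each level — low-risk: 1.7% vs 13.9%; high-risk: 46.1% vs 52.9% — Clinic A is lower every time.

stratified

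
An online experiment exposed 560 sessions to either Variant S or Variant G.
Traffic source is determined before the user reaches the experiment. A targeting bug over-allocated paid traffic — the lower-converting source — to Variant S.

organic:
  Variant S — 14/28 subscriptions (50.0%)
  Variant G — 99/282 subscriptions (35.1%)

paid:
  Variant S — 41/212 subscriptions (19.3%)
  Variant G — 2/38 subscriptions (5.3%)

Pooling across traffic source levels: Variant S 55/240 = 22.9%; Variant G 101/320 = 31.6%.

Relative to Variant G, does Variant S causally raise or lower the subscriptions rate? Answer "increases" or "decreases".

The traffic source-specific comparison favours Variant S throughout, but the pooled figures favour Variant G. The question is whether to condition on traffic source.
Traffic source differs across variants for reasons unrelated to any effect of the variant itself, and it separately predicts the outcome — a classic confounder. We must compare within traffic source levels.
Within each level — organic: 50.0% vs 35.1%; paid: 19.3% vs 5.3% — Variant S is higher every time.

increases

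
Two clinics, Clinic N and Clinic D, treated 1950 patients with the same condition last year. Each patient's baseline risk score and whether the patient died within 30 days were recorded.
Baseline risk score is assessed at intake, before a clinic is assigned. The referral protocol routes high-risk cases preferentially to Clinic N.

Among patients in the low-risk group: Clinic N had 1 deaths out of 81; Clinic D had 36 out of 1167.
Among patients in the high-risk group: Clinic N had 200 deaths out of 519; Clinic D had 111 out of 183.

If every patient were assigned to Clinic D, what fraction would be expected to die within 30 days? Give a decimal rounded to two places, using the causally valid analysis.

0.24

Nothing the clinic does changes baseline risk score; the imbalance is an allocation artefact. With baseline risk score also predicting the outcome, the pooled figure is confounded, and the within-stratum comparison is the causal one.
Standardising Clinic D to the population baseline risk score mix: 0.640·36/1167 + 0.360·111/183 = 0.238.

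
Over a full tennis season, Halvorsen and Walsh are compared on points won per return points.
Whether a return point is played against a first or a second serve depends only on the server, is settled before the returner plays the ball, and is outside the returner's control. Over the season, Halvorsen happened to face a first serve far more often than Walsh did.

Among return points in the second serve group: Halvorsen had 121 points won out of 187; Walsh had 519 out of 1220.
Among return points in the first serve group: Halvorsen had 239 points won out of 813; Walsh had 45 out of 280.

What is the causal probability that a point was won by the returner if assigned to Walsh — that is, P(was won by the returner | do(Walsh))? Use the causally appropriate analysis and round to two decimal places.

0.31

Nothing the player does changes serve type; the imbalance is an allocation artefact. With serve type also predicting the outcome, the pooled figure is confounded, and the within-stratum comparison is the causal one.
Standardising Walsh to the population serve type mix: 0.563·519/1220 + 0.437·45/280 = 0.310.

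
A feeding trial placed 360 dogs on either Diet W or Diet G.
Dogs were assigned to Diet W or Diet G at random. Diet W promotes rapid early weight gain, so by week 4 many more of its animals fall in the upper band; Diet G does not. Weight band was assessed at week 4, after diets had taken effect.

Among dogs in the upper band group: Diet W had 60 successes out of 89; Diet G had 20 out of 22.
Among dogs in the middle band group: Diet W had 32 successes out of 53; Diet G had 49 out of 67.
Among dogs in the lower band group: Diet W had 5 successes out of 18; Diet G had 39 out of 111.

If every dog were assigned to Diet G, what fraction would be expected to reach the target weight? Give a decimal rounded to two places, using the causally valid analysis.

0.54

Within every week-4 weight band level Diet G has the higher rate, yet pooled Diet W does — Simpson's reversal.
Week-4 weight band lies on the pathway diet → week-4 weight band → outcome, so adjusting for it blocks the indirect effect. For the total causal effect of diet, use the unadjusted pooled rates.
So P(outcome | do(Diet G)) is just the pooled rate for Diet G: 108/200 = 0.540.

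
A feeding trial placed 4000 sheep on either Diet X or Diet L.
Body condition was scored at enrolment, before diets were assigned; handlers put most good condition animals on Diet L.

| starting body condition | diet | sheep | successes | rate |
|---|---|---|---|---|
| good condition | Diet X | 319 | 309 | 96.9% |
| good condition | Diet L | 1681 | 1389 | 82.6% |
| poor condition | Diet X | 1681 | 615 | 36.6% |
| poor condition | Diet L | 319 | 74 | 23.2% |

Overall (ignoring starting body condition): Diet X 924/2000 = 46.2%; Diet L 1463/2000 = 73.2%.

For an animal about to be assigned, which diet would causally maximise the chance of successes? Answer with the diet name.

Diet X

Starting body condition differs across diets for reasons unrelated to any effect of the diet itself, and it separately predicts the outcome — a classic confounder. We must compare within starting body condition levels.
Within each level — good condition: 96.9% vs 82.6%; poor condition: 36.6% vs 23.2% — Diet X is higher every time.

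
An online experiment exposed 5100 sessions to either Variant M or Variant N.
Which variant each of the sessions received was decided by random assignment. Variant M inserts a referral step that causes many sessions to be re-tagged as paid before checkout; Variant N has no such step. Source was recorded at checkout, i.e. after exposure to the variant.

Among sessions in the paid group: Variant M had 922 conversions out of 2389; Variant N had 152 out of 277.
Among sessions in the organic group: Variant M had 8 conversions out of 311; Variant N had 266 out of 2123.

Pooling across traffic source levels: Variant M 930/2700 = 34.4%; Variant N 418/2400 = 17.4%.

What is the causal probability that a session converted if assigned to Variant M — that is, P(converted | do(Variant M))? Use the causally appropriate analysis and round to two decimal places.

0.34

Variant N is higher inside every traffic source stratum but Variant M is higher in aggregate. Whether to stratify depends on how traffic source relates to the variant.
Because the variant influences traffic source, traffic source is a post-treatment mediator, not a confounder. Stratifying on it would bias the estimate; the causal effect is the crude pooled difference.
So P(outcome | do(Variant M)) is just the pooled rate for Variant M: 930/2700 = 0.344.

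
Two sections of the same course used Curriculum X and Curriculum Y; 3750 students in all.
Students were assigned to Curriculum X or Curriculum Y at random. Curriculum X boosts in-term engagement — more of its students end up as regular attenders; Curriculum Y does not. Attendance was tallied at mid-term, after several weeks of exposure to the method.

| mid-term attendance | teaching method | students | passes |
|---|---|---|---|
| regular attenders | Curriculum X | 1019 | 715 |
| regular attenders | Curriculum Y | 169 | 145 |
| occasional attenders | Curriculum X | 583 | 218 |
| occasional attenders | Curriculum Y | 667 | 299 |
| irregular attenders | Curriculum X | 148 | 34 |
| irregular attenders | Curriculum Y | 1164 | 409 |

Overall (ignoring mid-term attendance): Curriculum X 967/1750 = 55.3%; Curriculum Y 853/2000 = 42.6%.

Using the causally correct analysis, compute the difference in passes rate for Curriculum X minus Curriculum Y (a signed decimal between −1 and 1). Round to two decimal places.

The stratified and pooled comparisons disagree (Curriculum Y wins within each mid-term attendance; Curriculum X wins overall), so the answer turns on the causal role of mid-term attendance.
Stratifying would compare teaching methods among students the teaching methods themselves sorted into mid-term attendance groups — a form of selection on an intermediate. The unconditioned pooled rates give the total causal effect.
The causal difference is the pooled difference: 0.553 − 0.426 = +0.126.

+0.13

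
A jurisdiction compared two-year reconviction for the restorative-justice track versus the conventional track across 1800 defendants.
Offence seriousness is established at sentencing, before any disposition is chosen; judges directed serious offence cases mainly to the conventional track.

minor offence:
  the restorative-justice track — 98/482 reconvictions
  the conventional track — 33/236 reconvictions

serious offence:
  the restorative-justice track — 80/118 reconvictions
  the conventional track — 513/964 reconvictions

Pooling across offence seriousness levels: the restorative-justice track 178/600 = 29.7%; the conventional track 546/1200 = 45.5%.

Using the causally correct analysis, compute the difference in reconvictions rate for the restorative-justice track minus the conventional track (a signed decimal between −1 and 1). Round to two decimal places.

Here offence seriousness is a common cause — it drives both which disposition a case falls under and the outcome. The crude comparison mixes populations; the stratum-specific rates are the causally relevant ones.
Adjusting over the population distribution of offence seriousness: 0.399·(0.203−0.140) + 0.601·(0.678−0.532) = +0.113.

+0.11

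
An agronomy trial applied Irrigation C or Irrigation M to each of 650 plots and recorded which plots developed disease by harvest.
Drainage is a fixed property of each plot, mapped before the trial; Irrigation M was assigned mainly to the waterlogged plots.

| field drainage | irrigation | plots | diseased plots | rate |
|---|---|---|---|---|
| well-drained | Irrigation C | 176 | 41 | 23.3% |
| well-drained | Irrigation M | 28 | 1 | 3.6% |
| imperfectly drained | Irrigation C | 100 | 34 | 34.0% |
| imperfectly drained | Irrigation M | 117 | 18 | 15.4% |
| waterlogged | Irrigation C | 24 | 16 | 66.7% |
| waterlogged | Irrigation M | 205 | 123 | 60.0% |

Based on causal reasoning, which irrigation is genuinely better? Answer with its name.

Irrigation M

Within every field drainage level Irrigation M has the lower rate, yet pooled Irrigation C does — Simpson's reversal.
The imbalance in field drainage arose from how plots were allocated, not from anything the irrigation did; and field drainage independently affects the outcome. The pooled gap is confounded — condition on field drainage.
Within each level — well-drained: 23.3% vs 3.6%; imperfectly drained: 34.0% vs 15.4%; waterlogged: 66.7% vs 60.0% — Irrigation M is lower every time.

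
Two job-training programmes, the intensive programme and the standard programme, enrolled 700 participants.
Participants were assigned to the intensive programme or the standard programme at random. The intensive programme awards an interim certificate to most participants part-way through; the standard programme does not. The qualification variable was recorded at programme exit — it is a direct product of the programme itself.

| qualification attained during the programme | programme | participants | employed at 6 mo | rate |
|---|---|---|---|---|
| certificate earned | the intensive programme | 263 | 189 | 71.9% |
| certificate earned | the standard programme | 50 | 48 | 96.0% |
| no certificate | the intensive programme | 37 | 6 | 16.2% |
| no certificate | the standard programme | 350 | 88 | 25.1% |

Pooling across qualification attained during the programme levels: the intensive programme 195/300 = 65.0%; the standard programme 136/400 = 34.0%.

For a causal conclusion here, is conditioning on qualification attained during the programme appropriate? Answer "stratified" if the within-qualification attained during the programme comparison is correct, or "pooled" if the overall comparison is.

The stratified and pooled comparisons disagree (the standard programme wins within each qualification attained during the programme; the intensive programme wins overall), so the answer turns on the causal role of qualification attained during the programme.
The distribution of qualification attained during the programme is itself part of what the programme does — it is an intermediate outcome. Holding it fixed would remove that part of the effect; the total effect is the pooled difference.
Pooled: the intensive programme 65.0% vs the standard programme 34.0%; the intensive programme is higher overall.

pooled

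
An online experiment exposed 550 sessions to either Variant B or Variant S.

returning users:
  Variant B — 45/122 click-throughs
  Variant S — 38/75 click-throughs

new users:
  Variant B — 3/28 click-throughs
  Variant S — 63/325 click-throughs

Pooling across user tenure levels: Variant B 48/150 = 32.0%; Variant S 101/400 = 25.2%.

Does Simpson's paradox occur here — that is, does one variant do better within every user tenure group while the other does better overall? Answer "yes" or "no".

Within each user tenure level (returning users 36.9% vs 50.7%; new users 10.7% vs 19.4%), Variant S has the higher rate every time. Pooled: 32.0% vs 25.2% — Variant B has the higher rate overall. The two comparisons disagree.

yes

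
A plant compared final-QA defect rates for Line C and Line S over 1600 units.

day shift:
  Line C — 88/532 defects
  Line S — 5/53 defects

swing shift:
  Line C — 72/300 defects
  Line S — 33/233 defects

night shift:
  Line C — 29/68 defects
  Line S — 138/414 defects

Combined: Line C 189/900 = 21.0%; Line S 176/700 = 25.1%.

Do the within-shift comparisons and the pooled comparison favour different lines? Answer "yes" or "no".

yes

Within each shift level (day shift 16.5% vs 9.4%; swing shift 24.0% vs 14.2%; night shift 42.6% vs 33.3%), Line S has the lower rate every time. Pooled: 21.0% vs 25.1% — Line C has the lower rate overall. The two comparisons disagree.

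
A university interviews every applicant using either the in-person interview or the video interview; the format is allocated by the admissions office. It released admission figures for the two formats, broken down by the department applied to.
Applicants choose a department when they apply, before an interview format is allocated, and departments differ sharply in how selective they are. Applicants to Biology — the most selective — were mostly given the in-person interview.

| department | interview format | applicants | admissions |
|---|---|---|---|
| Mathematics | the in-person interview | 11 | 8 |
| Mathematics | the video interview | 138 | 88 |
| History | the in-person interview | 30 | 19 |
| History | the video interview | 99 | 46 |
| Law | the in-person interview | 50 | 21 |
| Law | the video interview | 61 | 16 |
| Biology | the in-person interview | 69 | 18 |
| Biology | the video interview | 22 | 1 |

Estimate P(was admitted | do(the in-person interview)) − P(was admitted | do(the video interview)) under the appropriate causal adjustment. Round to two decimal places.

+0.15

Within every department level the in-person interview has the higher rate, yet pooled the video interview does — Simpson's reversal.
Department satisfies the back-door criterion: it is not a descendant of the interview format, and it blocks the spurious path from interview format to outcome. Adjusting for it (i.e., using the within-department rates) gives the causal effect.
Adjusting over the population distribution of department: 0.310·(0.727−0.638) + 0.269·(0.633−0.465) + 0.231·(0.420−0.262) + 0.190·(0.261−0.045) = +0.150.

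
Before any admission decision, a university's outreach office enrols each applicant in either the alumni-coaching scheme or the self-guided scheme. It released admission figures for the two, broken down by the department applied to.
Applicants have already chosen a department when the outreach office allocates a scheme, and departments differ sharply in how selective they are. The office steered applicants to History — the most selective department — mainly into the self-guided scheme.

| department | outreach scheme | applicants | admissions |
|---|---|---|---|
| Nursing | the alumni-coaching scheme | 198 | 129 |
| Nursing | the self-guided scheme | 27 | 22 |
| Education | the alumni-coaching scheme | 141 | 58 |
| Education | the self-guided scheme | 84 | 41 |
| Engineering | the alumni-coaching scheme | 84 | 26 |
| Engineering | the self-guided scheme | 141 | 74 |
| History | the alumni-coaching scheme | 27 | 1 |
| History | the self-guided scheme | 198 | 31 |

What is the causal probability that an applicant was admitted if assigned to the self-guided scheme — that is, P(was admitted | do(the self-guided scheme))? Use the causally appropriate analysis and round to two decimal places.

0.50

Nothing the outreach scheme does changes department; the imbalance is an allocation artefact. With department also predicting the outcome, the pooled figure is confounded, and the within-stratum comparison is the causal one.
Standardising the self-guided scheme to the population department mix: 0.250·22/27 + 0.250·41/84 + 0.250·74/141 + 0.250·31/198 = 0.496.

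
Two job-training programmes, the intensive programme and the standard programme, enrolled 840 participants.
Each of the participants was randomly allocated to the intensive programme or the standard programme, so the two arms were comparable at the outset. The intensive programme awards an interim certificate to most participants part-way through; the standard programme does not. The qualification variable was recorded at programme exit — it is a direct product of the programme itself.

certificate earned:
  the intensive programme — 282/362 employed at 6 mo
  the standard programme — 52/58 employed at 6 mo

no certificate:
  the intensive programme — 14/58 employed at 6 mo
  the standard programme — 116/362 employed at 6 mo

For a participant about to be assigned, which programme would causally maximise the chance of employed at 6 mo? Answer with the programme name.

Because the programme influences qualification attained during the programme, qualification attained during the programme is a post-treatment mediator, not a confounder. Stratifying on it would bias the estimate; the causal effect is the crude pooled difference.
Pooled: the intensive programme 70.5% vs the standard programme 40.0%; the intensive programme is higher overall.

the intensive programme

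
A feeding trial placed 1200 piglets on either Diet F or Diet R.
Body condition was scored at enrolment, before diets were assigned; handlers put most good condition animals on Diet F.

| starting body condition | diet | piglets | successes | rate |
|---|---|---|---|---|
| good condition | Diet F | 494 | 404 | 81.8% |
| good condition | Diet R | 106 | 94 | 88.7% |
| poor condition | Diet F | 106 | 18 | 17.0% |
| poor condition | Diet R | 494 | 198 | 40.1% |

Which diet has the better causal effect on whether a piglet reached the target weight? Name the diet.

Diet R

Since starting body condition is a pre-existing factor (not a product of the diet) and it affects the outcome on its own, it is a confounder. The stratified rates, not the pooled rate, identify the causal effect.
Within each level — good condition: 81.8% vs 88.7%; poor condition: 17.0% vs 40.1% — Diet R is higher every time.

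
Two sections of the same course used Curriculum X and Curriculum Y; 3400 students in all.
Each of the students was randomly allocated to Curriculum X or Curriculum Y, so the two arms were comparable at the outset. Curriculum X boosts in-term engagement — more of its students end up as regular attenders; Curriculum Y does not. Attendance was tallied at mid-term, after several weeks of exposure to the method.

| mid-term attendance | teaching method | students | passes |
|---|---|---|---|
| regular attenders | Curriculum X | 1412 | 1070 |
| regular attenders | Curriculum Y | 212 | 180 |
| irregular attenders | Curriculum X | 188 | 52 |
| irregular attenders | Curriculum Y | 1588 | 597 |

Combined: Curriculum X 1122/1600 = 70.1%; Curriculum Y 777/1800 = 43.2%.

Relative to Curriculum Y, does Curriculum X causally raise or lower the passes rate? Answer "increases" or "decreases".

increases

Curriculum Y is higher inside every mid-term attendance stratum but Curriculum X is higher in aggregate. Whether to stratify depends on how mid-term attendance relates to the teaching method.
Stratifying would compare teaching methods among students the teaching methods themselves sorted into mid-term attendance groups — a form of selection on an intermediate. The unconditioned pooled rates give the total causal effect.
Pooled: Curriculum X 70.1% vs Curriculum Y 43.2%; Curriculum X is higher overall.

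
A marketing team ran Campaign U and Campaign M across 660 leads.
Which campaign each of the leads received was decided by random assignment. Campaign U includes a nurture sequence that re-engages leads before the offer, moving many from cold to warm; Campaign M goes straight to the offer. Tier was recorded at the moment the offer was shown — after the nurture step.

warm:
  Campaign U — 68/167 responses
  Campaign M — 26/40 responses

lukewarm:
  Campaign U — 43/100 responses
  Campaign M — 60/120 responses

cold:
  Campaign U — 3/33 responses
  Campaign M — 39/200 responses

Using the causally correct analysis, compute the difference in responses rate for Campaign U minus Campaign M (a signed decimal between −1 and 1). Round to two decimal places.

+0.03

Because the campaign influences engagement tier, engagement tier is a post-treatment mediator, not a confounder. Stratifying on it would bias the estimate; the causal effect is the crude pooled difference.
The causal difference is the pooled difference: 0.380 − 0.347 = +0.033.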